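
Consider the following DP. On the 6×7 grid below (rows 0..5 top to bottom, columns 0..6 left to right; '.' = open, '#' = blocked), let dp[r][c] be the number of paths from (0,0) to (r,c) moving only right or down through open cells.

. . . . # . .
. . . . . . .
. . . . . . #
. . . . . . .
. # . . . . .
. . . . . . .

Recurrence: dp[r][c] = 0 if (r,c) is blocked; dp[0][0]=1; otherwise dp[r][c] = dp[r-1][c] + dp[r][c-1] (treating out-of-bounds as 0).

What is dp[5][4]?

105

r\c   0   1   2   3   4   5   6
  0   1   1   1   1   0   0   0
  1   1   2   3   4   4   4   4
  2   1   3   6  10  14  18   0
  3   1   4  10  20  34  52  52
  4   1   0  10  30  64 116 168
  5   1   1  11  41 105 221 389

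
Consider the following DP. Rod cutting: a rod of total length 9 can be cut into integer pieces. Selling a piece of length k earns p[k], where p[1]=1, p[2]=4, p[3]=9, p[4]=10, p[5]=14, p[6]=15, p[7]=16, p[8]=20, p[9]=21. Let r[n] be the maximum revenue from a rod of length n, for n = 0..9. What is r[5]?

   n    0    1    2    3    4    5    6    7    8    9
r[n]    0    1    4    9   10   14   18   19   23   27

14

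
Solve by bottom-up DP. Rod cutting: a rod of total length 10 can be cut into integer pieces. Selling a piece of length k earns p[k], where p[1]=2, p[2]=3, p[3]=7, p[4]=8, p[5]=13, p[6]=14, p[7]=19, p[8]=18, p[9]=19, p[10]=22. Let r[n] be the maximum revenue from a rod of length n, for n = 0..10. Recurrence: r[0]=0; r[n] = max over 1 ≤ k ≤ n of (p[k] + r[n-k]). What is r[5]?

13

   n    0    1    2    3    4    5    6    7    8    9   10
r[n]    0    2    4    7    9   13   15   19   21   23   26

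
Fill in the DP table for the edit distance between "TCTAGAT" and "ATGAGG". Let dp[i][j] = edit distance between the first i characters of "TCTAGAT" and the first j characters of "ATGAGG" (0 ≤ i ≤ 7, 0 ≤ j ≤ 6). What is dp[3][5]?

   ''  A  T  G  A  G  G
''  0  1  2  3  4  5  6
 T  1  1  1  2  3  4  5
 C  2  2  2  2  3  4  5
 T  3  3  2  3  3  4  5
 A  4  3  3  3  3  4  5
 G  5  4  4  3  4  3  4
 A  6  5  5  4  3  4  4
 T  7  6  5  5  4  4  5

4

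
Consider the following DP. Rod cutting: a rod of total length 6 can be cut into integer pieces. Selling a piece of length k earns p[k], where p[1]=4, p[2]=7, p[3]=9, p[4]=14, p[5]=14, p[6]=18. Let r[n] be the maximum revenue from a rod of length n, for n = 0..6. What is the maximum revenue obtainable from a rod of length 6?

24

   n    0    1    2    3    4    5    6
r[n]    0    4    8   12   16   20   24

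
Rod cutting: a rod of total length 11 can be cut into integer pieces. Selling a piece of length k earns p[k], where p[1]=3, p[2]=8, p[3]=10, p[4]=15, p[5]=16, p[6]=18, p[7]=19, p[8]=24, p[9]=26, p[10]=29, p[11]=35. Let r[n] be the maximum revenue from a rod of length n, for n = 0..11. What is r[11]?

   n    0    1    2    3    4    5    6    7    8    9   10   11
r[n]    0    3    8   11   16   19   24   27   32   35   40   43

43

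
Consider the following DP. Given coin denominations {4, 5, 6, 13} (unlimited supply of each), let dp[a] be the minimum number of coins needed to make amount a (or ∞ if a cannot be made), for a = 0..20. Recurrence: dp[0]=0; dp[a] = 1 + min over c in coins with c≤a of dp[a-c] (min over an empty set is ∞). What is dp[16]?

 a  0  1  2  3  4  5  6  7  8  9 10 11 12 13 14 15 16 17 18 19 20
dp  0  -  -  -  1  1  1  -  2  2  2  2  2  1  3  3  3  2  2  2  4
(- denotes ∞ / unreachable)

3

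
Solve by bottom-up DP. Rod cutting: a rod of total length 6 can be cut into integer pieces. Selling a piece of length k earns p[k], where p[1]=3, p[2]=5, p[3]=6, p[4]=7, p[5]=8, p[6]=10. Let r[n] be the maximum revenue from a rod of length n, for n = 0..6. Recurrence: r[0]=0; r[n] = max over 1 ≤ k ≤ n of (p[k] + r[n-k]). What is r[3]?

9

   n    0    1    2    3    4    5    6
r[n]    0    3    6    9   12   15   18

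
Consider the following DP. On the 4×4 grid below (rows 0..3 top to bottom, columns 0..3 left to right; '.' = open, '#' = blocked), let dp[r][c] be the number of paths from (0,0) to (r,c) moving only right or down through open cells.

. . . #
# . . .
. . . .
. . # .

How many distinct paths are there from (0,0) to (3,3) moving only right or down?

r\c   0   1   2   3
  0   1   1   1   0
  1   0   1   2   2
  2   0   1   3   5
  3   0   1   0   5

5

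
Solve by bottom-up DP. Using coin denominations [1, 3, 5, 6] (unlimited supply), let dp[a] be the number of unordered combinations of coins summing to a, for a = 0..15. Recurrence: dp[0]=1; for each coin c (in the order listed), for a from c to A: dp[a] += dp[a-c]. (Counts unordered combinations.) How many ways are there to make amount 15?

21

after  coin     0     1     2     3     4     5     6     7     8     9    10    11    12    13    14    15
          1     1     1     1     1     1     1     1     1     1     1     1     1     1     1     1     1
          3     1     1     1     2     2     2     3     3     3     4     4     4     5     5     5     6
          5     1     1     1     2     2     3     4     4     5     6     7     8     9    10    11    13
          6     1     1     1     2     2     3     5     5     6     8     9    11    14    15    17    21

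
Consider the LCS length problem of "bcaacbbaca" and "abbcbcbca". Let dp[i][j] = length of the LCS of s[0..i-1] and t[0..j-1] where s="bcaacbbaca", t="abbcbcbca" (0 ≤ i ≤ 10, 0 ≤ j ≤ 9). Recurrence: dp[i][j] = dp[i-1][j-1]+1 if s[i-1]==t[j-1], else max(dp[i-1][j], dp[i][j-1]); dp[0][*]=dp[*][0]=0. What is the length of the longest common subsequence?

   ''  a  b  b  c  b  c  b  c  a
''  0  0  0  0  0  0  0  0  0  0
 b  0  0  1  1  1  1  1  1  1  1
 c  0  0  1  1  2  2  2  2  2  2
 a  0  1  1  1  2  2  2  2  2  3
 a  0  1  1  1  2  2  2  2  2  3
 c  0  1  1  1  2  2  3  3  3  3
 b  0  1  2  2  2  3  3  4  4  4
 b  0  1  2  3  3  3  3  4  4  4
 a  0  1  2  3  3  3  3  4  4  5
 c  0  1  2  3  4  4  4  4  5  5
 a  0  1  2  3  4  4  4  4  5  6

6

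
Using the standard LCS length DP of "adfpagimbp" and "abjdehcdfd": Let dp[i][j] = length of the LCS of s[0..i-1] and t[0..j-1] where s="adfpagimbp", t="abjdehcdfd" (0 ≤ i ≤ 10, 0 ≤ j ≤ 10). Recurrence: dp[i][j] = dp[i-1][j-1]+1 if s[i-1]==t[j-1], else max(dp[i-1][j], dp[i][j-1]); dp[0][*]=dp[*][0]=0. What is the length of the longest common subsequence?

   ''  a  b  j  d  e  h  c  d  f  d
''  0  0  0  0  0  0  0  0  0  0  0
 a  0  1  1  1  1  1  1  1  1  1  1
 d  0  1  1  1  2  2  2  2  2  2  2
 f  0  1  1  1  2  2  2  2  2  3  3
 p  0  1  1  1  2  2  2  2  2  3  3
 a  0  1  1  1  2  2  2  2  2  3  3
 g  0  1  1  1  2  2  2  2  2  3  3
 i  0  1  1  1  2  2  2  2  2  3  3
 m  0  1  1  1  2  2  2  2  2  3  3
 b  0  1  2  2  2  2  2  2  2  3  3
 p  0  1  2  2  2  2  2  2  2  3  3

3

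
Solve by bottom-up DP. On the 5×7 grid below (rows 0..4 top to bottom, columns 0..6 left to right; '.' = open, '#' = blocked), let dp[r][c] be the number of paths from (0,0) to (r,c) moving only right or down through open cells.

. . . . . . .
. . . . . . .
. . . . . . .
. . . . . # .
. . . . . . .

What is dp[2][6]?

r\c   0   1   2   3   4   5   6
  0   1   1   1   1   1   1   1
  1   1   2   3   4   5   6   7
  2   1   3   6  10  15  21  28
  3   1   4  10  20  35   0  28
  4   1   5  15  35  70  70  98

28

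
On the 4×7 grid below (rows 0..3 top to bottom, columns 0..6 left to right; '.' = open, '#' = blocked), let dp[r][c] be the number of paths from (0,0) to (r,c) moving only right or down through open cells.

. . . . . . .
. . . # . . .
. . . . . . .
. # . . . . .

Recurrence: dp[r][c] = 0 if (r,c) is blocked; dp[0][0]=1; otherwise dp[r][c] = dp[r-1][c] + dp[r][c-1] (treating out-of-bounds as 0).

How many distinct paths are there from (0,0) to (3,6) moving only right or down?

40

r\c   0   1   2   3   4   5   6
  0   1   1   1   1   1   1   1
  1   1   2   3   0   1   2   3
  2   1   3   6   6   7   9  12
  3   1   0   6  12  19  28  40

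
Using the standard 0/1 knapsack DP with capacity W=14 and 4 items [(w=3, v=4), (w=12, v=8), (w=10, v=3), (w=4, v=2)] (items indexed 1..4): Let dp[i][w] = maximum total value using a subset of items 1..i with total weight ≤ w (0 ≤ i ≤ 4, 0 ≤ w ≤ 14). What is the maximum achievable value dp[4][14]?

8

i\w   0   1   2   3   4   5   6   7   8   9  10  11  12  13  14
  0   0   0   0   0   0   0   0   0   0   0   0   0   0   0   0
  1   0   0   0   4   4   4   4   4   4   4   4   4   4   4   4
  2   0   0   0   4   4   4   4   4   4   4   4   4   8   8   8
  3   0   0   0   4   4   4   4   4   4   4   4   4   8   8   8
  4   0   0   0   4   4   4   4   6   6   6   6   6   8   8   8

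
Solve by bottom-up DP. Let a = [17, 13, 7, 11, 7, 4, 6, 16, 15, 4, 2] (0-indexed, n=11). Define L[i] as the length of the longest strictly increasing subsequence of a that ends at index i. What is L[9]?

1

   i    0    1    2    3    4    5    6    7    8    9   10
a[i]   17   13    7   11    7    4    6   16   15    4    2
L[i]    1    1    1    2    1    1    2    3    3    1    1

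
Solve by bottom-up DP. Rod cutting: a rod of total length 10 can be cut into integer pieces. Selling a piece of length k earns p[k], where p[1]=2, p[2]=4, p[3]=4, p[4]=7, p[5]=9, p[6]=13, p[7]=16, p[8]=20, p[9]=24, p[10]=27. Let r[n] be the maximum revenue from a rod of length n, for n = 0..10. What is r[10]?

27

   n    0    1    2    3    4    5    6    7    8    9   10
r[n]    0    2    4    6    8   10   13   16   20   24   27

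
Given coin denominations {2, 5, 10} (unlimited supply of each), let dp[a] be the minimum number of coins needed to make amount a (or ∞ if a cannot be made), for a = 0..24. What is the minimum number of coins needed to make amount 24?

4

 a  0  1  2  3  4  5  6  7  8  9 10 11 12 13 14 15 16 17 18 19 20 21 22 23 24
dp  0  -  1  -  2  1  3  2  4  3  1  4  2  5  3  2  4  3  5  4  2  5  3  6  4
(- denotes ∞ / unreachable)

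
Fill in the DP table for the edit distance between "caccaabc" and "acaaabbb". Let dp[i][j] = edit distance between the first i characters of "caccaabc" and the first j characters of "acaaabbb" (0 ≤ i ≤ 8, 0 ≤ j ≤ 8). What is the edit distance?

   ''  a  c  a  a  a  b  b  b
''  0  1  2  3  4  5  6  7  8
 c  1  1  1  2  3  4  5  6  7
 a  2  1  2  1  2  3  4  5  6
 c  3  2  1  2  2  3  4  5  6
 c  4  3  2  2  3  3  4  5  6
 a  5  4  3  2  2  3  4  5  6
 a  6  5  4  3  2  2  3  4  5
 b  7  6  5  4  3  3  2  3  4
 c  8  7  6  5  4  4  3  3  4

4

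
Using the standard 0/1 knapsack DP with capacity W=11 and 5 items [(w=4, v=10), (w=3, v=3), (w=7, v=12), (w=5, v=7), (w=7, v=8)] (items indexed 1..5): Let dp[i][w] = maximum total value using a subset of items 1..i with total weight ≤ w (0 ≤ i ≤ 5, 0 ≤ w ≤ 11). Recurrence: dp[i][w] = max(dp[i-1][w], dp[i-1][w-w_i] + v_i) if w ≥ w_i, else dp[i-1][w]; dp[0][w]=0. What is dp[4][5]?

10

i\w   0   1   2   3   4   5   6   7   8   9  10  11
  0   0   0   0   0   0   0   0   0   0   0   0   0
  1   0   0   0   0  10  10  10  10  10  10  10  10
  2   0   0   0   3  10  10  10  13  13  13  13  13
  3   0   0   0   3  10  10  10  13  13  13  15  22
  4   0   0   0   3  10  10  10  13  13  17  17  22
  5   0   0   0   3  10  10  10  13  13  17  17  22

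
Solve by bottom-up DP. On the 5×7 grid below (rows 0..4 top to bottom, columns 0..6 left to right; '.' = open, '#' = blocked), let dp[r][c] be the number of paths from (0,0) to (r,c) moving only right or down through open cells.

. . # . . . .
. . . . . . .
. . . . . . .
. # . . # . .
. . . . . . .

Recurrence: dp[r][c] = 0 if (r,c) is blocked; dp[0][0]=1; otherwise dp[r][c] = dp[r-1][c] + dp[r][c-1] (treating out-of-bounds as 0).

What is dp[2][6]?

r\c   0   1   2   3   4   5   6
  0   1   1   0   0   0   0   0
  1   1   2   2   2   2   2   2
  2   1   3   5   7   9  11  13
  3   1   0   5  12   0  11  24
  4   1   1   6  18  18  29  53

13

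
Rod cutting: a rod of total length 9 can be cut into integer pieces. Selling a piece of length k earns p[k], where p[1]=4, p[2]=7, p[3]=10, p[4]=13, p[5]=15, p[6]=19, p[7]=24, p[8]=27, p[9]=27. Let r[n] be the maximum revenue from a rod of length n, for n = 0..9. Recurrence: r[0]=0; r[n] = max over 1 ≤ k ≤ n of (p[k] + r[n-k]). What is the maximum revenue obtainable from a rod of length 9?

36

   n    0    1    2    3    4    5    6    7    8    9
r[n]    0    4    8   12   16   20   24   28   32   36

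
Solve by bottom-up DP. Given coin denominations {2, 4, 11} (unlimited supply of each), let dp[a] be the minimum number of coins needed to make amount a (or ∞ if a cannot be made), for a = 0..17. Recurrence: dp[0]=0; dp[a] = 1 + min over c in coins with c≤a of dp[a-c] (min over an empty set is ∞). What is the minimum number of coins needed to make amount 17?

3

 a  0  1  2  3  4  5  6  7  8  9 10 11 12 13 14 15 16 17
dp  0  -  1  -  1  -  2  -  2  -  3  1  3  2  4  2  4  3
(- denotes ∞ / unreachable)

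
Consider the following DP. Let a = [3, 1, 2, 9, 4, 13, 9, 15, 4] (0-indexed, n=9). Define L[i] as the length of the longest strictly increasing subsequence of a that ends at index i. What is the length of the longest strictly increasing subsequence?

5

   i    0    1    2    3    4    5    6    7    8
a[i]    3    1    2    9    4   13    9   15    4
L[i]    1    1    2    3    3    4    4    5    3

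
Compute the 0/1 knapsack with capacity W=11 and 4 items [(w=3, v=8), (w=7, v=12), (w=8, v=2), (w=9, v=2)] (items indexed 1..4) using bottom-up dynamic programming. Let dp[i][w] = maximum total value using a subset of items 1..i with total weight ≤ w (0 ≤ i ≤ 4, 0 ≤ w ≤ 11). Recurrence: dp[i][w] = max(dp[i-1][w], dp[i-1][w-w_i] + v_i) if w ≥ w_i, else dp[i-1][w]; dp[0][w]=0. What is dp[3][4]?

i\w   0   1   2   3   4   5   6   7   8   9  10  11
  0   0   0   0   0   0   0   0   0   0   0   0   0
  1   0   0   0   8   8   8   8   8   8   8   8   8
  2   0   0   0   8   8   8   8  12  12  12  20  20
  3   0   0   0   8   8   8   8  12  12  12  20  20
  4   0   0   0   8   8   8   8  12  12  12  20  20

8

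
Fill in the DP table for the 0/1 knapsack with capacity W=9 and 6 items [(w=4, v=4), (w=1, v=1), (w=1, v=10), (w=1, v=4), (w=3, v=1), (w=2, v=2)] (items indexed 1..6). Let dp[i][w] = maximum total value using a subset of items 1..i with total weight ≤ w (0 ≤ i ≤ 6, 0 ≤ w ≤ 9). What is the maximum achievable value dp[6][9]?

i\w   0   1   2   3   4   5   6   7   8   9
  0   0   0   0   0   0   0   0   0   0   0
  1   0   0   0   0   4   4   4   4   4   4
  2   0   1   1   1   4   5   5   5   5   5
  3   0  10  11  11  11  14  15  15  15  15
  4   0  10  14  15  15  15  18  19  19  19
  5   0  10  14  15  15  15  18  19  19  19
  6   0  10  14  15  16  17  18  19  20  21

21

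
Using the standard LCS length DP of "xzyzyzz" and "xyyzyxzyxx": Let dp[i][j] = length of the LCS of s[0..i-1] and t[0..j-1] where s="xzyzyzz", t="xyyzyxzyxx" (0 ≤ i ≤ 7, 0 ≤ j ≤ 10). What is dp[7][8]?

5

   ''  x  y  y  z  y  x  z  y  x  x
''  0  0  0  0  0  0  0  0  0  0  0
 x  0  1  1  1  1  1  1  1  1  1  1
 z  0  1  1  1  2  2  2  2  2  2  2
 y  0  1  2  2  2  3  3  3  3  3  3
 z  0  1  2  2  3  3  3  4  4  4  4
 y  0  1  2  3  3  4  4  4  5  5  5
 z  0  1  2  3  4  4  4  5  5  5  5
 z  0  1  2  3  4  4  4  5  5  5  5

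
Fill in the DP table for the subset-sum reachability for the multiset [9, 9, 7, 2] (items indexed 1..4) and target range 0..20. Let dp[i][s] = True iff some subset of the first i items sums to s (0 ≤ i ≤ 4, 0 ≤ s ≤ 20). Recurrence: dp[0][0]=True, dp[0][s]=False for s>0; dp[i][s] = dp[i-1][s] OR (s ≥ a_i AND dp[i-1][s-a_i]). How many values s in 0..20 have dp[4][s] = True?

8

i\s   0   1   2   3   4   5   6   7   8   9  10  11  12  13  14  15  16  17  18  19  20
  0   T   F   F   F   F   F   F   F   F   F   F   F   F   F   F   F   F   F   F   F   F
  1   T   F   F   F   F   F   F   F   F   T   F   F   F   F   F   F   F   F   F   F   F
  2   T   F   F   F   F   F   F   F   F   T   F   F   F   F   F   F   F   F   T   F   F
  3   T   F   F   F   F   F   F   T   F   T   F   F   F   F   F   F   T   F   T   F   F
  4   T   F   T   F   F   F   F   T   F   T   F   T   F   F   F   F   T   F   T   F   T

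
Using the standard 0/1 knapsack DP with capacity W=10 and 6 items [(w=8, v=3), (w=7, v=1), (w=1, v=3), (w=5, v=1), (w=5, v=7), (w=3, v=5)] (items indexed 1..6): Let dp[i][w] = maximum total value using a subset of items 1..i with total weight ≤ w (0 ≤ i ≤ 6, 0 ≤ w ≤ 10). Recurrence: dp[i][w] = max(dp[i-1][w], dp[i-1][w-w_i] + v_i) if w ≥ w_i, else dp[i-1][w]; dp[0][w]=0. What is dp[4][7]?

4

i\w   0   1   2   3   4   5   6   7   8   9  10
  0   0   0   0   0   0   0   0   0   0   0   0
  1   0   0   0   0   0   0   0   0   3   3   3
  2   0   0   0   0   0   0   0   1   3   3   3
  3   0   3   3   3   3   3   3   3   4   6   6
  4   0   3   3   3   3   3   4   4   4   6   6
  5   0   3   3   3   3   7  10  10  10  10  10
  6   0   3   3   5   8   8  10  10  12  15  15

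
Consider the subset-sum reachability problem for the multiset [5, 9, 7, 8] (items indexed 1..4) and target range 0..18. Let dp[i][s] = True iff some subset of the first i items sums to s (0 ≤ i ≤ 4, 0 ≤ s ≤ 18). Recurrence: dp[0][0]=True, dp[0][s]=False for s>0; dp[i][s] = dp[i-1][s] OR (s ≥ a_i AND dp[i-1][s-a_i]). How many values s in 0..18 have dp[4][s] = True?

11

i\s   0   1   2   3   4   5   6   7   8   9  10  11  12  13  14  15  16  17  18
  0   T   F   F   F   F   F   F   F   F   F   F   F   F   F   F   F   F   F   F
  1   T   F   F   F   F   T   F   F   F   F   F   F   F   F   F   F   F   F   F
  2   T   F   F   F   F   T   F   F   F   T   F   F   F   F   T   F   F   F   F
  3   T   F   F   F   F   T   F   T   F   T   F   F   T   F   T   F   T   F   F
  4   T   F   F   F   F   T   F   T   T   T   F   F   T   T   T   T   T   T   F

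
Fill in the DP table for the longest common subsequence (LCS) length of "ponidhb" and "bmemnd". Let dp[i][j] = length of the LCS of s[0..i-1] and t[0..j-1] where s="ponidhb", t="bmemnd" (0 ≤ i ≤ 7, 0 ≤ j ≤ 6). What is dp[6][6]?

   ''  b  m  e  m  n  d
''  0  0  0  0  0  0  0
 p  0  0  0  0  0  0  0
 o  0  0  0  0  0  0  0
 n  0  0  0  0  0  1  1
 i  0  0  0  0  0  1  1
 d  0  0  0  0  0  1  2
 h  0  0  0  0  0  1  2
 b  0  1  1  1  1  1  2

2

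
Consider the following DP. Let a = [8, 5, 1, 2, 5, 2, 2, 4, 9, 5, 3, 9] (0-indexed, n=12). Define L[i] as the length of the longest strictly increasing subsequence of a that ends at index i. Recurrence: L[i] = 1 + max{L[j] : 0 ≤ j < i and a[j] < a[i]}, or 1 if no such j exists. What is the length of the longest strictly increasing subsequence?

5

   i    0    1    2    3    4    5    6    7    8    9   10   11
a[i]    8    5    1    2    5    2    2    4    9    5    3    9
L[i]    1    1    1    2    3    2    2    3    4    4    3    5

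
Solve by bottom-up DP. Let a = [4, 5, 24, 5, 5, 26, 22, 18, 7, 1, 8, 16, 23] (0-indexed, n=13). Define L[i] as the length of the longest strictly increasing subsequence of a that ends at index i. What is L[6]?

   i    0    1    2    3    4    5    6    7    8    9   10   11   12
a[i]    4    5   24    5    5   26   22   18    7    1    8   16   23
L[i]    1    2    3    2    2    4    3    3    3    1    4    5    6

3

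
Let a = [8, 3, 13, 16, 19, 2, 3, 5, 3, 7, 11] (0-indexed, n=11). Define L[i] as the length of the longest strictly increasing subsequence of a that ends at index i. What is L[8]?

2

   i    0    1    2    3    4    5    6    7    8    9   10
a[i]    8    3   13   16   19    2    3    5    3    7   11
L[i]    1    1    2    3    4    1    2    3    2    4    5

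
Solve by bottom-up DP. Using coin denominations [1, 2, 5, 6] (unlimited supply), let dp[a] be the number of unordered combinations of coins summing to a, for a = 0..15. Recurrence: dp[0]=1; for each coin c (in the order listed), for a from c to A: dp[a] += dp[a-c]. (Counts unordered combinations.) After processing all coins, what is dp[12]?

19

after  coin     0     1     2     3     4     5     6     7     8     9    10    11    12    13    14    15
          1     1     1     1     1     1     1     1     1     1     1     1     1     1     1     1     1
          2     1     1     2     2     3     3     4     4     5     5     6     6     7     7     8     8
          5     1     1     2     2     3     4     5     6     7     8    10    11    13    14    16    18
          6     1     1     2     2     3     4     6     7     9    10    13    15    19    21    25    28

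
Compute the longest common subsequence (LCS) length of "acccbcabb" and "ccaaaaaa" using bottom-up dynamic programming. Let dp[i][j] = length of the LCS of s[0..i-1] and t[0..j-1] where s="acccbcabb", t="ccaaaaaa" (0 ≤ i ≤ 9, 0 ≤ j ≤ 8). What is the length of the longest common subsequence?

3

   ''  c  c  a  a  a  a  a  a
''  0  0  0  0  0  0  0  0  0
 a  0  0  0  1  1  1  1  1  1
 c  0  1  1  1  1  1  1  1  1
 c  0  1  2  2  2  2  2  2  2
 c  0  1  2  2  2  2  2  2  2
 b  0  1  2  2  2  2  2  2  2
 c  0  1  2  2  2  2  2  2  2
 a  0  1  2  3  3  3  3  3  3
 b  0  1  2  3  3  3  3  3  3
 b  0  1  2  3  3  3  3  3  3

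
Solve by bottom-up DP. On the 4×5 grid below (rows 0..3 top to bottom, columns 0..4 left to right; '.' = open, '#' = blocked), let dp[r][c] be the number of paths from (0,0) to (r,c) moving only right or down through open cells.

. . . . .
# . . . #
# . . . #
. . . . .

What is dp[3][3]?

r\c   0   1   2   3   4
  0   1   1   1   1   1
  1   0   1   2   3   0
  2   0   1   3   6   0
  3   0   1   4  10  10

10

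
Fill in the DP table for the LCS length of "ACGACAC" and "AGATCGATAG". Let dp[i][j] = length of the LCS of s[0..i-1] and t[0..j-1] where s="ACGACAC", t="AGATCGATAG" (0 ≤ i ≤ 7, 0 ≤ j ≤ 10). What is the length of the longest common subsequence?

   ''  A  G  A  T  C  G  A  T  A  G
''  0  0  0  0  0  0  0  0  0  0  0
 A  0  1  1  1  1  1  1  1  1  1  1
 C  0  1  1  1  1  2  2  2  2  2  2
 G  0  1  2  2  2  2  3  3  3  3  3
 A  0  1  2  3  3  3  3  4  4  4  4
 C  0  1  2  3  3  4  4  4  4  4  4
 A  0  1  2  3  3  4  4  5  5  5  5
 C  0  1  2  3  3  4  4  5  5  5  5

5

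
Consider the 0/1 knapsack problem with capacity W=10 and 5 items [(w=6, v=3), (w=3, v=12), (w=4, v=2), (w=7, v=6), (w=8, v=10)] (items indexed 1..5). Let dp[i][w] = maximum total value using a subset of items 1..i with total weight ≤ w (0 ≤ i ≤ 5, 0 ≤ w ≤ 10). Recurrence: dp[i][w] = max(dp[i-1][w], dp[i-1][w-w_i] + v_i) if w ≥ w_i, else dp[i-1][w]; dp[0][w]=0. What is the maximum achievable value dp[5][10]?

i\w   0   1   2   3   4   5   6   7   8   9  10
  0   0   0   0   0   0   0   0   0   0   0   0
  1   0   0   0   0   0   0   3   3   3   3   3
  2   0   0   0  12  12  12  12  12  12  15  15
  3   0   0   0  12  12  12  12  14  14  15  15
  4   0   0   0  12  12  12  12  14  14  15  18
  5   0   0   0  12  12  12  12  14  14  15  18

18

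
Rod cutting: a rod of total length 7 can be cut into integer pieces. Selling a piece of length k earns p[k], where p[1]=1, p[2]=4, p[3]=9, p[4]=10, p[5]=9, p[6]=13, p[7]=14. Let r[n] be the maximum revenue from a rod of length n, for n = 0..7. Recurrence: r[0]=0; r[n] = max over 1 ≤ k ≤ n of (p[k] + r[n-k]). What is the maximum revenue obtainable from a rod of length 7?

   n    0    1    2    3    4    5    6    7
r[n]    0    1    4    9   10   13   18   19

19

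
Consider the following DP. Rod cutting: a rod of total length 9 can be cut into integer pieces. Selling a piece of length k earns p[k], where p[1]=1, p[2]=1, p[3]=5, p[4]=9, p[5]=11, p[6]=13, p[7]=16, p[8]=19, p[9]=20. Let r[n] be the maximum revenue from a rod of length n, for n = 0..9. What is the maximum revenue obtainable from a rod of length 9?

   n    0    1    2    3    4    5    6    7    8    9
r[n]    0    1    2    5    9   11   13   16   19   20

20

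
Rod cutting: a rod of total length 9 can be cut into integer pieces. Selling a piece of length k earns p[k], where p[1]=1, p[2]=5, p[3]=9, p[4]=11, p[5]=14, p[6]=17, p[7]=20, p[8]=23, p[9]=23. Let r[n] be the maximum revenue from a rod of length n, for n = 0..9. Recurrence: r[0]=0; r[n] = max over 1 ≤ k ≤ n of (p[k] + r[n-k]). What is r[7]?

   n    0    1    2    3    4    5    6    7    8    9
r[n]    0    1    5    9   11   14   18   20   23   27

20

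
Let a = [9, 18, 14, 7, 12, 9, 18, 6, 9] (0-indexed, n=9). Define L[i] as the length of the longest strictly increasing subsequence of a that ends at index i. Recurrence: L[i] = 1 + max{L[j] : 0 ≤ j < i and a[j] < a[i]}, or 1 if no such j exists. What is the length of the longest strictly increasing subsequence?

3

   i    0    1    2    3    4    5    6    7    8
a[i]    9   18   14    7   12    9   18    6    9
L[i]    1    2    2    1    2    2    3    1    2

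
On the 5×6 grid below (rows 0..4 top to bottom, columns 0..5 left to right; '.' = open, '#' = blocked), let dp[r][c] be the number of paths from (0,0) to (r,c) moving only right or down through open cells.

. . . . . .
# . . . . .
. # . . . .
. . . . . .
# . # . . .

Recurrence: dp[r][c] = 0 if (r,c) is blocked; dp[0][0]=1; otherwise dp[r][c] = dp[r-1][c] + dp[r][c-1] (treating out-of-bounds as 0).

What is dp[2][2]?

r\c   0   1   2   3   4   5
  0   1   1   1   1   1   1
  1   0   1   2   3   4   5
  2   0   0   2   5   9  14
  3   0   0   2   7  16  30
  4   0   0   0   7  23  53

2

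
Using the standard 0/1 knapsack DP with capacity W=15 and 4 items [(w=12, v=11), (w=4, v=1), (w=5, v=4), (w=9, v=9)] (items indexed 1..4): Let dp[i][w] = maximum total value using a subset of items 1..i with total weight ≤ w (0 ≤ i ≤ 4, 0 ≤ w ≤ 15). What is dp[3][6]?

4

i\w   0   1   2   3   4   5   6   7   8   9  10  11  12  13  14  15
  0   0   0   0   0   0   0   0   0   0   0   0   0   0   0   0   0
  1   0   0   0   0   0   0   0   0   0   0   0   0  11  11  11  11
  2   0   0   0   0   1   1   1   1   1   1   1   1  11  11  11  11
  3   0   0   0   0   1   4   4   4   4   5   5   5  11  11  11  11
  4   0   0   0   0   1   4   4   4   4   9   9   9  11  11  13  13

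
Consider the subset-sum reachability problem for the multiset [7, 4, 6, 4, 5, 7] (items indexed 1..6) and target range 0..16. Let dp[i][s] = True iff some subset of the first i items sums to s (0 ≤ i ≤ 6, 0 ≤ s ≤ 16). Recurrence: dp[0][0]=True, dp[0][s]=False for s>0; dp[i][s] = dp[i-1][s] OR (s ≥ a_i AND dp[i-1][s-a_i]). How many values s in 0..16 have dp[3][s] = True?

i\s   0   1   2   3   4   5   6   7   8   9  10  11  12  13  14  15  16
  0   T   F   F   F   F   F   F   F   F   F   F   F   F   F   F   F   F
  1   T   F   F   F   F   F   F   T   F   F   F   F   F   F   F   F   F
  2   T   F   F   F   T   F   F   T   F   F   F   T   F   F   F   F   F
  3   T   F   F   F   T   F   T   T   F   F   T   T   F   T   F   F   F
  4   T   F   F   F   T   F   T   T   T   F   T   T   F   T   T   T   F
  5   T   F   F   F   T   T   T   T   T   T   T   T   T   T   T   T   T
  6   T   F   F   F   T   T   T   T   T   T   T   T   T   T   T   T   T

7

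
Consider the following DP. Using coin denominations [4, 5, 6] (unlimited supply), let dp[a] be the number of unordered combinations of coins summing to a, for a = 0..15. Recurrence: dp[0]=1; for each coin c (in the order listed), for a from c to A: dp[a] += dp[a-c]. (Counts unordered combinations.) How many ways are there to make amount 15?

2

after  coin     0     1     2     3     4     5     6     7     8     9    10    11    12    13    14    15
          4     1     0     0     0     1     0     0     0     1     0     0     0     1     0     0     0
          5     1     0     0     0     1     1     0     0     1     1     1     0     1     1     1     1
          6     1     0     0     0     1     1     1     0     1     1     2     1     2     1     2     2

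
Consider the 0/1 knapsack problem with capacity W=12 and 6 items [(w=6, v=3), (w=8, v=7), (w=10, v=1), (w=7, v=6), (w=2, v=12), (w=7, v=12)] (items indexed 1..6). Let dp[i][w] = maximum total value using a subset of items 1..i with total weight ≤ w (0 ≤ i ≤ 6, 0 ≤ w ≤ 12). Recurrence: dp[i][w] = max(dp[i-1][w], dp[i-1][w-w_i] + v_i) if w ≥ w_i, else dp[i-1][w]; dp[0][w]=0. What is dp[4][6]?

3

i\w   0   1   2   3   4   5   6   7   8   9  10  11  12
  0   0   0   0   0   0   0   0   0   0   0   0   0   0
  1   0   0   0   0   0   0   3   3   3   3   3   3   3
  2   0   0   0   0   0   0   3   3   7   7   7   7   7
  3   0   0   0   0   0   0   3   3   7   7   7   7   7
  4   0   0   0   0   0   0   3   6   7   7   7   7   7
  5   0   0  12  12  12  12  12  12  15  18  19  19  19
  6   0   0  12  12  12  12  12  12  15  24  24  24  24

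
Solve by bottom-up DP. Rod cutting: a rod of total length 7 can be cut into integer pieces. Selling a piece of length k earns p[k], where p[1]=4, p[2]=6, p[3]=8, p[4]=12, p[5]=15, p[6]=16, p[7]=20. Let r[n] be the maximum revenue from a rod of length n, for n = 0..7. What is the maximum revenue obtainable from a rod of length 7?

   n    0    1    2    3    4    5    6    7
r[n]    0    4    8   12   16   20   24   28

28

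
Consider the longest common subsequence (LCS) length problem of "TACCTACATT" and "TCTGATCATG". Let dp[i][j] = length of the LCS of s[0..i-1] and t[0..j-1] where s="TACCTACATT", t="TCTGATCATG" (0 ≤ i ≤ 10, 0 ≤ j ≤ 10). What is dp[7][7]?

   ''  T  C  T  G  A  T  C  A  T  G
''  0  0  0  0  0  0  0  0  0  0  0
 T  0  1  1  1  1  1  1  1  1  1  1
 A  0  1  1  1  1  2  2  2  2  2  2
 C  0  1  2  2  2  2  2  3  3  3  3
 C  0  1  2  2  2  2  2  3  3  3  3
 T  0  1  2  3  3  3  3  3  3  4  4
 A  0  1  2  3  3  4  4  4  4  4  4
 C  0  1  2  3  3  4  4  5  5  5  5
 A  0  1  2  3  3  4  4  5  6  6  6
 T  0  1  2  3  3  4  5  5  6  7  7
 T  0  1  2  3  3  4  5  5  6  7  7

5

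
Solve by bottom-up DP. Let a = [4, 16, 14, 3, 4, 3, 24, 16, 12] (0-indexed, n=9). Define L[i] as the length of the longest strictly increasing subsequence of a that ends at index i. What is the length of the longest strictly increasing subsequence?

3

   i    0    1    2    3    4    5    6    7    8
a[i]    4   16   14    3    4    3   24   16   12
L[i]    1    2    2    1    2    1    3    3    3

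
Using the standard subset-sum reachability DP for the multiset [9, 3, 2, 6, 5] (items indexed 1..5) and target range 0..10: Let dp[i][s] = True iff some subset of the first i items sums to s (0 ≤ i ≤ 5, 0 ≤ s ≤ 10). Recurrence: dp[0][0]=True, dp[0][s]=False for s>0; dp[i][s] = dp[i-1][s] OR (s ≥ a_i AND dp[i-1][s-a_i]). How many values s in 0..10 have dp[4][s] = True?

i\s   0   1   2   3   4   5   6   7   8   9  10
  0   T   F   F   F   F   F   F   F   F   F   F
  1   T   F   F   F   F   F   F   F   F   T   F
  2   T   F   F   T   F   F   F   F   F   T   F
  3   T   F   T   T   F   T   F   F   F   T   F
  4   T   F   T   T   F   T   T   F   T   T   F
  5   T   F   T   T   F   T   T   T   T   T   T

7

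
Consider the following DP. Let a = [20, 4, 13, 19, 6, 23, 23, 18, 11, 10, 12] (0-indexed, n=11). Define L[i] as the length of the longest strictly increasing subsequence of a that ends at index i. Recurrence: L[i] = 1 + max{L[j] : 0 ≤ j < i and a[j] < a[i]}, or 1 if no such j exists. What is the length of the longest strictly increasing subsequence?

4

   i    0    1    2    3    4    5    6    7    8    9   10
a[i]   20    4   13   19    6   23   23   18   11   10   12
L[i]    1    1    2    3    2    4    4    3    3    3    4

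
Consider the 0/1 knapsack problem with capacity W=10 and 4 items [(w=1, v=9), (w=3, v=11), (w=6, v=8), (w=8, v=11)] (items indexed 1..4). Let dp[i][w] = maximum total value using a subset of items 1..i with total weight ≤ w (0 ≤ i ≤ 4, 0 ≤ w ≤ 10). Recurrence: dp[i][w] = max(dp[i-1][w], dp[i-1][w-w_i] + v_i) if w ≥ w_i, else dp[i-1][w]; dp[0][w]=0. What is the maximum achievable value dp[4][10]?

28

i\w   0   1   2   3   4   5   6   7   8   9  10
  0   0   0   0   0   0   0   0   0   0   0   0
  1   0   9   9   9   9   9   9   9   9   9   9
  2   0   9   9  11  20  20  20  20  20  20  20
  3   0   9   9  11  20  20  20  20  20  20  28
  4   0   9   9  11  20  20  20  20  20  20  28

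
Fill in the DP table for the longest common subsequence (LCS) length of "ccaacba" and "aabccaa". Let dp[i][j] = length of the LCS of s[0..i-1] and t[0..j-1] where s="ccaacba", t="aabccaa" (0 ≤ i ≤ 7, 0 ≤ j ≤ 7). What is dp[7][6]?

   ''  a  a  b  c  c  a  a
''  0  0  0  0  0  0  0  0
 c  0  0  0  0  1  1  1  1
 c  0  0  0  0  1  2  2  2
 a  0  1  1  1  1  2  3  3
 a  0  1  2  2  2  2  3  4
 c  0  1  2  2  3  3  3  4
 b  0  1  2  3  3  3  3  4
 a  0  1  2  3  3  3  4  4

4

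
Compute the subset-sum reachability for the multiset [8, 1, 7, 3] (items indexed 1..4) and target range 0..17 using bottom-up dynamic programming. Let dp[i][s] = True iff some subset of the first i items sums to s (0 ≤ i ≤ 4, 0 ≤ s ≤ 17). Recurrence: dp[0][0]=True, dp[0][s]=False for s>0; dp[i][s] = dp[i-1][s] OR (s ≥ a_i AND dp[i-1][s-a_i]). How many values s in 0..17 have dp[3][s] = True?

7

i\s   0   1   2   3   4   5   6   7   8   9  10  11  12  13  14  15  16  17
  0   T   F   F   F   F   F   F   F   F   F   F   F   F   F   F   F   F   F
  1   T   F   F   F   F   F   F   F   T   F   F   F   F   F   F   F   F   F
  2   T   T   F   F   F   F   F   F   T   T   F   F   F   F   F   F   F   F
  3   T   T   F   F   F   F   F   T   T   T   F   F   F   F   F   T   T   F
  4   T   T   F   T   T   F   F   T   T   T   T   T   T   F   F   T   T   F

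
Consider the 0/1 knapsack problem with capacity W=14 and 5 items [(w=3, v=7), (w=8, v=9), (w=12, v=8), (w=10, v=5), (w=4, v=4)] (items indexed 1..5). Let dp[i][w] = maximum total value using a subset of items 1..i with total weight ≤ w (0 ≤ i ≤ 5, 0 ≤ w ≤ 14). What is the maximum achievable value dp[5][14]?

i\w   0   1   2   3   4   5   6   7   8   9  10  11  12  13  14
  0   0   0   0   0   0   0   0   0   0   0   0   0   0   0   0
  1   0   0   0   7   7   7   7   7   7   7   7   7   7   7   7
  2   0   0   0   7   7   7   7   7   9   9   9  16  16  16  16
  3   0   0   0   7   7   7   7   7   9   9   9  16  16  16  16
  4   0   0   0   7   7   7   7   7   9   9   9  16  16  16  16
  5   0   0   0   7   7   7   7  11  11  11  11  16  16  16  16

16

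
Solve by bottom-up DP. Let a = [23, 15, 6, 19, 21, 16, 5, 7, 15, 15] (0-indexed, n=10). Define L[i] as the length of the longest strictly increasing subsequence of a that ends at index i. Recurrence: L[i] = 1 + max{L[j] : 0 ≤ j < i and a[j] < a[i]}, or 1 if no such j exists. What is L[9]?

   i    0    1    2    3    4    5    6    7    8    9
a[i]   23   15    6   19   21   16    5    7   15   15
L[i]    1    1    1    2    3    2    1    2    3    3

3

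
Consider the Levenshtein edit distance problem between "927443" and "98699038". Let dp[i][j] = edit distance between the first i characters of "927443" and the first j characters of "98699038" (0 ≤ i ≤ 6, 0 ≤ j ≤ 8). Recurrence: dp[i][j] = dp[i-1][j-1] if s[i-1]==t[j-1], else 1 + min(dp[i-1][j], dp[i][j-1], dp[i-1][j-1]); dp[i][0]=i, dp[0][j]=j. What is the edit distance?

6

   ''  9  8  6  9  9  0  3  8
''  0  1  2  3  4  5  6  7  8
 9  1  0  1  2  3  4  5  6  7
 2  2  1  1  2  3  4  5  6  7
 7  3  2  2  2  3  4  5  6  7
 4  4  3  3  3  3  4  5  6  7
 4  5  4  4  4  4  4  5  6  7
 3  6  5  5  5  5  5  5  5  6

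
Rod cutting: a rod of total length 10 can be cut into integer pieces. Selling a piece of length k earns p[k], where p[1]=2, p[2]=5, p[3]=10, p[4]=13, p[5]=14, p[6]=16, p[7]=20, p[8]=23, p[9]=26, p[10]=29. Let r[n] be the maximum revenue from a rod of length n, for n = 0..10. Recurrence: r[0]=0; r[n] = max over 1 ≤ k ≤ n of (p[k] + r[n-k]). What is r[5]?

15

   n    0    1    2    3    4    5    6    7    8    9   10
r[n]    0    2    5   10   13   15   20   23   26   30   33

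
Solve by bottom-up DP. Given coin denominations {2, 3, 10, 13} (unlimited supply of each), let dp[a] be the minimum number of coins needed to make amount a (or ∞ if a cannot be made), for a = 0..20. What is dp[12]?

2

 a  0  1  2  3  4  5  6  7  8  9 10 11 12 13 14 15 16 17 18 19 20
dp  0  -  1  1  2  2  2  3  3  3  1  4  2  1  3  2  2  3  3  3  2
(- denotes ∞ / unreachable)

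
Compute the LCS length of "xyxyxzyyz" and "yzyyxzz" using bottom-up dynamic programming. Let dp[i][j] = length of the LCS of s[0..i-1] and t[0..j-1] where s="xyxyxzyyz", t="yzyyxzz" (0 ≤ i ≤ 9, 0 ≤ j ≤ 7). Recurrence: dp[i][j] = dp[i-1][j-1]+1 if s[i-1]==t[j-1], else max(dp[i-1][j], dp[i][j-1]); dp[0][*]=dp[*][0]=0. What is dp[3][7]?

2

   ''  y  z  y  y  x  z  z
''  0  0  0  0  0  0  0  0
 x  0  0  0  0  0  1  1  1
 y  0  1  1  1  1  1  1  1
 x  0  1  1  1  1  2  2  2
 y  0  1  1  2  2  2  2  2
 x  0  1  1  2  2  3  3  3
 z  0  1  2  2  2  3  4  4
 y  0  1  2  3  3  3  4  4
 y  0  1  2  3  4  4  4  4
 z  0  1  2  3  4  4  5  5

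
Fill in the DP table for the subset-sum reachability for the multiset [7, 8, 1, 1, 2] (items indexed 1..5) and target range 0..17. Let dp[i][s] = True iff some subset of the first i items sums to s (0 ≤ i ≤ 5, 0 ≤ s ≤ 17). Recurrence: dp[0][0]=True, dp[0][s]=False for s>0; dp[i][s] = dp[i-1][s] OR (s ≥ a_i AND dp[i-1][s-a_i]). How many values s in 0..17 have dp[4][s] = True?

i\s   0   1   2   3   4   5   6   7   8   9  10  11  12  13  14  15  16  17
  0   T   F   F   F   F   F   F   F   F   F   F   F   F   F   F   F   F   F
  1   T   F   F   F   F   F   F   T   F   F   F   F   F   F   F   F   F   F
  2   T   F   F   F   F   F   F   T   T   F   F   F   F   F   F   T   F   F
  3   T   T   F   F   F   F   F   T   T   T   F   F   F   F   F   T   T   F
  4   T   T   T   F   F   F   F   T   T   T   T   F   F   F   F   T   T   T
  5   T   T   T   T   T   F   F   T   T   T   T   T   T   F   F   T   T   T

10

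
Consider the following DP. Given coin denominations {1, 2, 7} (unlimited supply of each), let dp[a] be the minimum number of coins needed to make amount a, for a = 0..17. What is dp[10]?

 a  0  1  2  3  4  5  6  7  8  9 10 11 12 13 14 15 16 17
dp  0  1  1  2  2  3  3  1  2  2  3  3  4  4  2  3  3  4

3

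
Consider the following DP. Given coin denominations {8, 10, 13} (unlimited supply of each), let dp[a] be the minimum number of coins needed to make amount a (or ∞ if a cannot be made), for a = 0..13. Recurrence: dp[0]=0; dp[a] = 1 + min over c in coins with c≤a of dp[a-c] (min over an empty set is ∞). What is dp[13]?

 a  0  1  2  3  4  5  6  7  8  9 10 11 12 13
dp  0  -  -  -  -  -  -  -  1  -  1  -  -  1
(- denotes ∞ / unreachable)

1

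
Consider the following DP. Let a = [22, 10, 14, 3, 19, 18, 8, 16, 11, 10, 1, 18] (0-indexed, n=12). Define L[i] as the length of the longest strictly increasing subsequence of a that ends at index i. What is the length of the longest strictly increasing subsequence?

4

   i    0    1    2    3    4    5    6    7    8    9   10   11
a[i]   22   10   14    3   19   18    8   16   11   10    1   18
L[i]    1    1    2    1    3    3    2    3    3    3    1    4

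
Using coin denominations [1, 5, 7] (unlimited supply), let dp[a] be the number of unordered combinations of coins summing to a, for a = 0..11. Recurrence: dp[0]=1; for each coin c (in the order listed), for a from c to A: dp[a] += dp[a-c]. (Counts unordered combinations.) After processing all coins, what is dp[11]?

after  coin     0     1     2     3     4     5     6     7     8     9    10    11
          1     1     1     1     1     1     1     1     1     1     1     1     1
          5     1     1     1     1     1     2     2     2     2     2     3     3
          7     1     1     1     1     1     2     2     3     3     3     4     4

4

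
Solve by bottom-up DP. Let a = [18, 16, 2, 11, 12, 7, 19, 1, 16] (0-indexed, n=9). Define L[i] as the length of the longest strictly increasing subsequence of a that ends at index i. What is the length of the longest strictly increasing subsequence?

   i    0    1    2    3    4    5    6    7    8
a[i]   18   16    2   11   12    7   19    1   16
L[i]    1    1    1    2    3    2    4    1    4

4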